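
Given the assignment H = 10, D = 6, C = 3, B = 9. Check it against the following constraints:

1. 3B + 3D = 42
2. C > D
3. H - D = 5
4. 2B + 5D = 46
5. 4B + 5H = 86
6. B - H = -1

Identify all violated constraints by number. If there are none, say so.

1. 3B + 3D = 3(9) + 3(6) = 45, not 42 — violated.
2. C = 3, D = 6; 3 ≤ 6 (want >) — violated.
3. H - D = 10 - 6 = 4, not 5 — violated.
4. 2B + 5D = 2(9) + 5(6) = 48, not 46 — violated.
5. 4B + 5H = 4(9) + 5(10) = 86 — OK.
6. B - H = 9 - 10 = -1 — OK.

No — constraints 1, 2, 3, and 4 are not satisfied.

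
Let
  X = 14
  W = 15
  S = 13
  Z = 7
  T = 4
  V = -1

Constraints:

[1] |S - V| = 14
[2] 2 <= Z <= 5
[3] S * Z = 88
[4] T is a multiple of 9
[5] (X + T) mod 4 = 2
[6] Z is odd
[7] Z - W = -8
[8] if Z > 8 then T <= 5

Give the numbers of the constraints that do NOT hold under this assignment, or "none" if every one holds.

[1] |13 - (-1)| = 14  ✓
[2] Z = 7 is outside [2, 5]  ✗
[3] S * Z = 13 * 7 = 91, not 88  ✗
[4] 4 = 9*0 + 4, so 9 does not divide 4  ✗
[5] X + T = 18; 18 mod 4 = 2  ✓
[6] Z = 7 is odd  ✓
[7] Z - W = 7 - 15 = -8  ✓
[8] Z = 7, not > 8; antecedent false, conditional vacuously true  ✓

No — constraints 2, 3, and 4 are not satisfied.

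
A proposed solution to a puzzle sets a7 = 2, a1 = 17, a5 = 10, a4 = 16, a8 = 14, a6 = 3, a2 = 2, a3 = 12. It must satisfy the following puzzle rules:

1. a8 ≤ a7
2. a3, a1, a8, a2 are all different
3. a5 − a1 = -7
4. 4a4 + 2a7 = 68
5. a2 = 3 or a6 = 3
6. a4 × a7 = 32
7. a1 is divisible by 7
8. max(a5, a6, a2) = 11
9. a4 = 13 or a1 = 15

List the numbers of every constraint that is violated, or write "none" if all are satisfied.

The assignment fails constraints 1, 7, 8, and 9.

1. a8 = 14, a7 = 2; 14 > 2 (want ≤)  false
2. values 12, 17, 14, 2 are pairwise distinct  true
3. a5 − a1 = 10 − 17 = -7  true
4. 4a4 + 2a7 = 4(16) + 2(2) = 68  true
5. a2 = 2 ≠ 3, but a6 = 3 = 3 (second disjunct)  true
6. a4 × a7 = 16 × 2 = 32  true
7. 17 = 7×2 + 3, so 7 does not divide 17  false
8. max(10, 3, 2) = 10, not 11  false
9. a4 = 16 ≠ 13 and a1 = 17 ≠ 15; both disjuncts false  false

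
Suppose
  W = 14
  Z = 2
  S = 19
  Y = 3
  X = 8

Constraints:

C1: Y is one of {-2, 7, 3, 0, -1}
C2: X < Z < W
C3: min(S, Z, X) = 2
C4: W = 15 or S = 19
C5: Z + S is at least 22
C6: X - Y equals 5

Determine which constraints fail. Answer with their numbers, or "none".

C1: Y = 3 is in {-2, 7, 3, 0, -1}  ✓
C2: values 8, 2, 14; X = 8 is not < Z = 2  ✗
C3: min(19, 2, 8) = 2  ✓
C4: W = 14 ≠ 15, but S = 19 = 19 (second disjunct)  ✓
C5: Z + S = 2 + 19 = 21; 21 < 22, bound 22 not met  ✗
C6: X - Y = 8 - 3 = 5  ✓

Violated: 2, 5.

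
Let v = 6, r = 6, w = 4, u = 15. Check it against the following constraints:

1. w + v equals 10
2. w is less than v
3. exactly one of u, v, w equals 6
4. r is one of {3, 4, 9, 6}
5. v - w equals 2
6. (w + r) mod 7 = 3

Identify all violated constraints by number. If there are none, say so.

The assignment satisfies every constraint.

1. w + v = 4 + 6 = 10  true
2. w = 4, v = 6; 4 < 6  true
3. u=15, v=6, w=4; 1 of them equals 6  true
4. r = 6 is in {3, 4, 9, 6}  true
5. v - w = 6 - 4 = 2  true
6. w + r = 10; 10 mod 7 = 3  true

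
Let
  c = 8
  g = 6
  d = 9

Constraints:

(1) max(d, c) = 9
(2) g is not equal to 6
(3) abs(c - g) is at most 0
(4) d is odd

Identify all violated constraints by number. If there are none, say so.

(1) max(9, 8) = 9 — holds.
(2) g = 6, but 6 is required to differ — does not hold.
(3) abs(8 - 6) = 2; 2 > 0, exceeds bound 0 — does not hold.
(4) d = 9 is odd — holds.

The assignment fails constraints 2, 3.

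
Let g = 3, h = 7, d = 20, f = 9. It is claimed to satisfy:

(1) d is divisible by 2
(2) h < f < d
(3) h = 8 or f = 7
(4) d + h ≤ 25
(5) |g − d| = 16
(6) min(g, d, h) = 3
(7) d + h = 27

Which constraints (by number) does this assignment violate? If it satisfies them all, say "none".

Constraints 3, 4, and 5 do not hold.

(1) 20 / 2 = 10, so 2 divides 20  yes
(2) values 7 < 9 < 20  yes
(3) h = 7 ≠ 8 and f = 9 ≠ 7; both disjuncts false  no
(4) d + h = 20 + 7 = 27; 27 > 25, bound 25 not met  no
(5) |3 − 20| = 17, not 16  no
(6) min(3, 20, 7) = 3  yes
(7) d + h = 20 + 7 = 27  yes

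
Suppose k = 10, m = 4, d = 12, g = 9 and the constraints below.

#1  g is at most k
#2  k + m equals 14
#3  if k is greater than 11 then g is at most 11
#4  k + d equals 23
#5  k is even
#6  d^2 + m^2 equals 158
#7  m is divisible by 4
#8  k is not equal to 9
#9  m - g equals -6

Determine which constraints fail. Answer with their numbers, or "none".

#1 g = 9, k = 10; 9 ≤ 10  ✔
#2 k + m = 10 + 4 = 14  ✔
#3 k = 10, not > 11; antecedent false, conditional vacuously true  ✔
#4 k + d = 10 + 12 = 22, not 23  ✘
#5 k = 10 is even  ✔
#6 d^2 + m^2 = 12^2 + 4^2 = 144 + 16 = 160, not 158  ✘
#7 4 / 4 = 1, so 4 divides 4  ✔
#8 k = 10, and 10 ≠ 9  ✔
#9 m - g = 4 - 9 = -5, not -6  ✘

Violated: 4, 6, and 9.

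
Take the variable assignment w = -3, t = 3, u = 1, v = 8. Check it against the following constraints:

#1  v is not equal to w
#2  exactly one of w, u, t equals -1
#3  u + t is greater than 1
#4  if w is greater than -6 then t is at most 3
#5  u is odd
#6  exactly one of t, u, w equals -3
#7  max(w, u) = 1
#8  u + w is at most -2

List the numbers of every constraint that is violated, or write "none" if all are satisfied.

#1 v = 8, w = -3; distinct — satisfied.
#2 w=-3, u=1, t=3; 0 of them equal -1, not exactly one — violated.
#3 u + t = 1 + 3 = 4; 4 > 1 — satisfied.
#4 w = -3 > -6, so we need t ≤ 3; t = 3 ≤ 3 — satisfied.
#5 u = 1 is odd — satisfied.
#6 t=3, u=1, w=-3; 1 of them equals -3 — satisfied.
#7 max(-3, 1) = 1 — satisfied.
#8 u + w = 1 + (-3) = -2; -2 ≤ -2 — satisfied.

Violated: 2.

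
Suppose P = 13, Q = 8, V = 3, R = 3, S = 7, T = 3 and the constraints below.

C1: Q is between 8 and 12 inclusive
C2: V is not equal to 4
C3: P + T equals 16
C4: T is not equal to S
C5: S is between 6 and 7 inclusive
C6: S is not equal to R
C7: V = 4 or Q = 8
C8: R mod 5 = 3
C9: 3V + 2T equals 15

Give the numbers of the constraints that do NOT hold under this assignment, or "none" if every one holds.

C1: Q = 8 lies in [8, 12] — holds.
C2: V = 3, and 3 ≠ 4 — holds.
C3: P + T = 13 + 3 = 16 — holds.
C4: T = 3, S = 7; distinct — holds.
C5: S = 7 lies in [6, 7] — holds.
C6: S = 7, R = 3; distinct — holds.
C7: V = 3 ≠ 4, but Q = 8 = 8 (second disjunct) — holds.
C8: 3 mod 5 = 3 — holds.
C9: 3V + 2T = 3(3) + 2(3) = 15 — holds.

All constraints are satisfied.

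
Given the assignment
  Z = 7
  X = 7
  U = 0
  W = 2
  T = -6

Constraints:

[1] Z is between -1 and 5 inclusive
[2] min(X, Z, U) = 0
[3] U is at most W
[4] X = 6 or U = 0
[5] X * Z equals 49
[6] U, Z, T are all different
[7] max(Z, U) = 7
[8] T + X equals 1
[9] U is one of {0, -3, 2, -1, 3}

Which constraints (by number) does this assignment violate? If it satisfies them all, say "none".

[1] Z = 7 is outside [-1, 5]  ✗
[2] min(7, 7, 0) = 0  ✓
[3] U = 0, W = 2; 0 ≤ 2  ✓
[4] X = 7 ≠ 6, but U = 0 = 0 (second disjunct)  ✓
[5] X * Z = 7 * 7 = 49  ✓
[6] values 0, 7, -6 are pairwise distinct  ✓
[7] max(7, 0) = 7  ✓
[8] T + X = -6 + 7 = 1  ✓
[9] U = 0 is in {0, -3, 2, -1, 3}  ✓

The assignment fails constraint 1.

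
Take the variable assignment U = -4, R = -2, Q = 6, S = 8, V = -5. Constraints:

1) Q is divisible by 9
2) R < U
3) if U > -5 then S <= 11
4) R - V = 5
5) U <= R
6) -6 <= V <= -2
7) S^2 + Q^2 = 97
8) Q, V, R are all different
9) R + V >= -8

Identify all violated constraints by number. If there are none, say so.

1) 6 = 9*0 + 6, so 9 does not divide 6 — violated.
2) R = -2, U = -4; -2 ≥ -4 (want <) — violated.
3) U = -4 > -5, so we need S ≤ 11; S = 8 ≤ 11 — satisfied.
4) R - V = -2 - (-5) = 3, not 5 — violated.
5) U = -4, R = -2; -4 ≤ -2 — satisfied.
6) V = -5 lies in [-6, -2] — satisfied.
7) S^2 + Q^2 = 8^2 + 6^2 = 64 + 36 = 100, not 97 — violated.
8) values 6, -5, -2 are pairwise distinct — satisfied.
9) R + V = -2 + (-5) = -7; -7 ≥ -8 — satisfied.

Violated: 1, 2, 4, and 7.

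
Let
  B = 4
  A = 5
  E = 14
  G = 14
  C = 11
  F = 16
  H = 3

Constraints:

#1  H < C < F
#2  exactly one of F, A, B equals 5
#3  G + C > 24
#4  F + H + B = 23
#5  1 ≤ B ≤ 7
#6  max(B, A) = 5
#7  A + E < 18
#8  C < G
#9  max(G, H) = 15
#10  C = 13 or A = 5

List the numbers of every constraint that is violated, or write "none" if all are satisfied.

Constraints 7, 9 are violated.

#1 values 3 < 11 < 16 — holds.
#2 F=16, A=5, B=4; 1 of them equals 5 — holds.
#3 G + C = 14 + 11 = 25; 25 > 24 — holds.
#4 F + H + B = 16 + 3 + 4 = 23 — holds.
#5 B = 4 lies in [1, 7] — holds.
#6 max(4, 5) = 5 — holds.
#7 A + E = 5 + 14 = 19; 19 ≥ 18, bound 18 not met — fails.
#8 C = 11, G = 14; 11 < 14 — holds.
#9 max(14, 3) = 14, not 15 — fails.
#10 C = 11 ≠ 13, but A = 5 = 5 (second disjunct) — holds.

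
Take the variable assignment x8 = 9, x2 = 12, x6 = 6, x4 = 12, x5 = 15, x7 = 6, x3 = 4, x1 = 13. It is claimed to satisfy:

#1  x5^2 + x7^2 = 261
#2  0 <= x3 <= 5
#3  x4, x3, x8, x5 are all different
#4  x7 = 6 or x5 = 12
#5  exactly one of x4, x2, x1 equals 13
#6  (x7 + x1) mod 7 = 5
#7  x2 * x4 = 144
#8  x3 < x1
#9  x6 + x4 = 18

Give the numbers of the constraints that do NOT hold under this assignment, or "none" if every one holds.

The assignment satisfies every constraint.

#1 x5^2 + x7^2 = 15^2 + 6^2 = 225 + 36 = 261 — holds.
#2 x3 = 4 lies in [0, 5] — holds.
#3 values 12, 4, 9, 15 are pairwise distinct — holds.
#4 x7 = 6 = 6 (first disjunct) — holds.
#5 x4=12, x2=12, x1=13; 1 of them equals 13 — holds.
#6 x7 + x1 = 19; 19 mod 7 = 5 — holds.
#7 x2 * x4 = 12 * 12 = 144 — holds.
#8 x3 = 4, x1 = 13; 4 < 13 — holds.
#9 x6 + x4 = 6 + 12 = 18 — holds.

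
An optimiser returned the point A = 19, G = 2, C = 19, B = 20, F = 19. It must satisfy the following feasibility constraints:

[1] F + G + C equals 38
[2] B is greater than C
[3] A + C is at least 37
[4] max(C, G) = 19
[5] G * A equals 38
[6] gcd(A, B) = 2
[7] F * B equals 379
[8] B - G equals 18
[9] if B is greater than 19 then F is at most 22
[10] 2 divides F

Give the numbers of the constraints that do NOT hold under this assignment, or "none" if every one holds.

[1] F + G + C = 19 + 2 + 19 = 40, not 38  fails
[2] B = 20, C = 19; 20 > 19  holds
[3] A + C = 19 + 19 = 38; 38 ≥ 37  holds
[4] max(19, 2) = 19  holds
[5] G * A = 2 * 19 = 38  holds
[6] gcd(19, 20) = 1, not 2  fails
[7] F * B = 19 * 20 = 380, not 379  fails
[8] B - G = 20 - 2 = 18  holds
[9] B = 20 > 19, so we need F ≤ 22; F = 19 ≤ 22  holds
[10] 19 = 2*9 + 1, so 2 does not divide 19  fails

Violated: 1, 6, 7, and 10.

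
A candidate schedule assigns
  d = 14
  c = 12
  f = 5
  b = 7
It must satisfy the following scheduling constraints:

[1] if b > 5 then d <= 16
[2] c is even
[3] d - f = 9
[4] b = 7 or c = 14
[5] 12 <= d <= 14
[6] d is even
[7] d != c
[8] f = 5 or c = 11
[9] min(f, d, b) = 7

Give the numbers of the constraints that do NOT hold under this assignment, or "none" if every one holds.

[1] b = 7 > 5, so we need d ≤ 16; d = 14 ≤ 16 — holds.
[2] c = 12 is even — holds.
[3] d - f = 14 - 5 = 9 — holds.
[4] b = 7 = 7 (first disjunct) — holds.
[5] d = 14 lies in [12, 14] — holds.
[6] d = 14 is even — holds.
[7] d = 14, c = 12; distinct — holds.
[8] f = 5 = 5 (first disjunct) — holds.
[9] min(5, 14, 7) = 5, not 7 — does not hold.

No — constraint 9 is not satisfied.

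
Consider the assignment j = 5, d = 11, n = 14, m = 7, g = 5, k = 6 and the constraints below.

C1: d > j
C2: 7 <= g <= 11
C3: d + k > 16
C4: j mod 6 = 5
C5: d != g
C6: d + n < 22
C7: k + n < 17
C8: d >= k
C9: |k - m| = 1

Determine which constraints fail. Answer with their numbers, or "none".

Constraints 2, 6, and 7 are violated.

C1: d = 11, j = 5; 11 > 5  ✔
C2: g = 5 is outside [7, 11]  ✘
C3: d + k = 11 + 6 = 17; 17 > 16  ✔
C4: 5 mod 6 = 5  ✔
C5: d = 11, g = 5; distinct  ✔
C6: d + n = 11 + 14 = 25; 25 ≥ 22, bound 22 not met  ✘
C7: k + n = 6 + 14 = 20; 20 ≥ 17, bound 17 not met  ✘
C8: d = 11, k = 6; 11 ≥ 6  ✔
C9: |6 - 7| = 1  ✔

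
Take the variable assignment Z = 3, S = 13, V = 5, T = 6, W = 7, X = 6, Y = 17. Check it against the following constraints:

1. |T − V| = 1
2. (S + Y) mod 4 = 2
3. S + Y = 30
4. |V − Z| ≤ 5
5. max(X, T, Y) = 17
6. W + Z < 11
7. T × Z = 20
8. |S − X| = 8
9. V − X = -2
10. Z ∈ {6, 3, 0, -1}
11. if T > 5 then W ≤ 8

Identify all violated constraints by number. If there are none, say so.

1. |6 − 5| = 1  true
2. S + Y = 30; 30 mod 4 = 2  true
3. S + Y = 13 + 17 = 30  true
4. |5 − 3| = 2; 2 ≤ 5  true
5. max(6, 6, 17) = 17  true
6. W + Z = 7 + 3 = 10; 10 < 11  true
7. T × Z = 6 × 3 = 18, not 20  false
8. |13 − 6| = 7, not 8  false
9. V − X = 5 − 6 = -1, not -2  false
10. Z = 3 is in {6, 3, 0, -1}  true
11. T = 6 > 5, so we need W ≤ 8; W = 7 ≤ 8  true

Violated: 7, 8, and 9.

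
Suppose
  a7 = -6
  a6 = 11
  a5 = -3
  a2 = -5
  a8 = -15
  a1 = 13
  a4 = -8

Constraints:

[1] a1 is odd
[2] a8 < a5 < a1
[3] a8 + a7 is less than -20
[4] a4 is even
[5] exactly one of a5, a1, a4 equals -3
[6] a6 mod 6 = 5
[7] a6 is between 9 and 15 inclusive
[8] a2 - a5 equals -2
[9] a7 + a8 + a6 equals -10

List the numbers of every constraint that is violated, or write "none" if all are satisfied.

[1] a1 = 13 is odd  holds
[2] values -15 < -3 < 13  holds
[3] a8 + a7 = -15 + (-6) = -21; -21 < -20  holds
[4] a4 = -8 is even  holds
[5] a5=-3, a1=13, a4=-8; 1 of them equals -3  holds
[6] 11 mod 6 = 5  holds
[7] a6 = 11 lies in [9, 15]  holds
[8] a2 - a5 = -5 - (-3) = -2  holds
[9] a7 + a8 + a6 = -6 + (-15) + 11 = -10  holds

All constraints are satisfied.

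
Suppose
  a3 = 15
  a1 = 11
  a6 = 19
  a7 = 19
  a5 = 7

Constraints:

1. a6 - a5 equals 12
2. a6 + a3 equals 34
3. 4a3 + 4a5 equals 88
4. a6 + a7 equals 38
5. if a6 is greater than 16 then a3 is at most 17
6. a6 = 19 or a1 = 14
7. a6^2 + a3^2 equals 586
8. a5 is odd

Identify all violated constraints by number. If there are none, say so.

1. a6 - a5 = 19 - 7 = 12  yes
2. a6 + a3 = 19 + 15 = 34  yes
3. 4a3 + 4a5 = 4(15) + 4(7) = 88  yes
4. a6 + a7 = 19 + 19 = 38  yes
5. a6 = 19 > 16, so we need a3 ≤ 17; a3 = 15 ≤ 17  yes
6. a6 = 19 = 19 (first disjunct)  yes
7. a6^2 + a3^2 = 19^2 + 15^2 = 361 + 225 = 586  yes
8. a5 = 7 is odd  yes

None — every constraint holds.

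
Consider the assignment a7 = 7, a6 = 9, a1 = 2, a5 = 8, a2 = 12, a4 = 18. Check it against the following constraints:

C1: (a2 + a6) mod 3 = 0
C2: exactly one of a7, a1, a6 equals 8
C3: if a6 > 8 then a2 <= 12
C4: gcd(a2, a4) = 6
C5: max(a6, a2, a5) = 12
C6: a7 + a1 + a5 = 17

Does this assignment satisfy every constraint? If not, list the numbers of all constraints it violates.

C1: a2 + a6 = 21; 21 mod 3 = 0  true
C2: a7=7, a1=2, a6=9; 0 of them equal 8, not exactly one  false
C3: a6 = 9 > 8, so we need a2 ≤ 12; a2 = 12 ≤ 12  true
C4: gcd(12, 18) = 6  true
C5: max(9, 12, 8) = 12  true
C6: a7 + a1 + a5 = 7 + 2 + 8 = 17  true

No — constraint 2 is not satisfied.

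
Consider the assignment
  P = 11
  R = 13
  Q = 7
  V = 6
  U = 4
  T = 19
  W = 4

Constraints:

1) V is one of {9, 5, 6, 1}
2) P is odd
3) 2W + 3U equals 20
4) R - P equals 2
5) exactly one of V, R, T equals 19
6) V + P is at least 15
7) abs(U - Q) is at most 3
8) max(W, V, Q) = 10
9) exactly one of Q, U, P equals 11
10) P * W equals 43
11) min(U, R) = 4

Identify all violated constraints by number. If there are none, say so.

Constraints 8 and 10 do not hold.

1) V = 6 is in {9, 5, 6, 1} — OK.
2) P = 11 is odd — OK.
3) 2W + 3U = 2(4) + 3(4) = 20 — OK.
4) R - P = 13 - 11 = 2 — OK.
5) V=6, R=13, T=19; 1 of them equals 19 — OK.
6) V + P = 6 + 11 = 17; 17 ≥ 15 — OK.
7) abs(4 - 7) = 3; 3 ≤ 3 — OK.
8) max(4, 6, 7) = 7, not 10 — violated.
9) Q=7, U=4, P=11; 1 of them equals 11 — OK.
10) P * W = 11 * 4 = 44, not 43 — violated.
11) min(4, 13) = 4 — OK.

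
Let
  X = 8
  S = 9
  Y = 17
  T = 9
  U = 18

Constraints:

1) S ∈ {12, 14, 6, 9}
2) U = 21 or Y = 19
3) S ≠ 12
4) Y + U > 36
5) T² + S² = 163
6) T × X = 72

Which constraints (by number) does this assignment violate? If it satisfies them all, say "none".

Constraints 2, 4, and 5 are violated.

1) S = 9 is in {12, 14, 6, 9}  ✓
2) U = 18 ≠ 21 and Y = 17 ≠ 19; both disjuncts false  ✗
3) S = 9, and 9 ≠ 12  ✓
4) Y + U = 17 + 18 = 35; 35 ≤ 36, bound 36 not met  ✗
5) T² + S² = 9² + 9² = 81 + 81 = 162, not 163  ✗
6) T × X = 9 × 8 = 72  ✓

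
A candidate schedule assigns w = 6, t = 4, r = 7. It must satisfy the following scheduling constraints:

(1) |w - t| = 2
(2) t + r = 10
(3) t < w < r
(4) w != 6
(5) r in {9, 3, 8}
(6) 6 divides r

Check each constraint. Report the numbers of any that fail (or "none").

(1) |6 - 4| = 2  true
(2) t + r = 4 + 7 = 11, not 10  false
(3) values 4 < 6 < 7  true
(4) w = 6, but 6 is required to differ  false
(5) r = 7 is not in {9, 3, 8}  false
(6) 7 = 6*1 + 1, so 6 does not divide 7  false

No — constraints 2, 4, 5, and 6 are not satisfied.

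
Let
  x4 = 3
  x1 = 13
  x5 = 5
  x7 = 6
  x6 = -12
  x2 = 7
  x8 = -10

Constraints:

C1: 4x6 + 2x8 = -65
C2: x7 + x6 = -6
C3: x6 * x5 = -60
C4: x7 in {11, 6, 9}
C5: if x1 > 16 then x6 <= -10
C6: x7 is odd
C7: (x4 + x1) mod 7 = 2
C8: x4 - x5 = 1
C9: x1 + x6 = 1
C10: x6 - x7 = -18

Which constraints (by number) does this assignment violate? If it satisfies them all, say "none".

C1: 4x6 + 2x8 = 4(-12) + 2(-10) = -68, not -65 — violated.
C2: x7 + x6 = 6 + (-12) = -6 — satisfied.
C3: x6 * x5 = -12 * 5 = -60 — satisfied.
C4: x7 = 6 is in {11, 6, 9} — satisfied.
C5: x1 = 13, not > 16; antecedent false, conditional vacuously true — satisfied.
C6: x7 = 6 is even — violated.
C7: x4 + x1 = 16; 16 mod 7 = 2 — satisfied.
C8: x4 - x5 = 3 - 5 = -2, not 1 — violated.
C9: x1 + x6 = 13 + (-12) = 1 — satisfied.
C10: x6 - x7 = -12 - 6 = -18 — satisfied.

Constraints 1, 6, 8 do not hold.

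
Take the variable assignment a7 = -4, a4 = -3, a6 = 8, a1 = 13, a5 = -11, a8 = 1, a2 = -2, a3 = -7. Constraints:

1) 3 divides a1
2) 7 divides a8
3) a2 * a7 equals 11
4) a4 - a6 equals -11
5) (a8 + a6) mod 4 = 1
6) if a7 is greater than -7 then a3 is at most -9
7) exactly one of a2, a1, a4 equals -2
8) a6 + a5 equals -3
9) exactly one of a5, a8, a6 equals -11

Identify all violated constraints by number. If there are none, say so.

1) 13 = 3*4 + 1, so 3 does not divide 13  ✗
2) 1 = 7*0 + 1, so 7 does not divide 1  ✗
3) a2 * a7 = -2 * (-4) = 8, not 11  ✗
4) a4 - a6 = -3 - 8 = -11  ✓
5) a8 + a6 = 9; 9 mod 4 = 1  ✓
6) a7 = -4 > -7, so we need a3 ≤ -9; but a3 = -7 > -9  ✗
7) a2=-2, a1=13, a4=-3; 1 of them equals -2  ✓
8) a6 + a5 = 8 + (-11) = -3  ✓
9) a5=-11, a8=1, a6=8; 1 of them equals -11  ✓

Constraints 1, 2, 3, and 6 are violated.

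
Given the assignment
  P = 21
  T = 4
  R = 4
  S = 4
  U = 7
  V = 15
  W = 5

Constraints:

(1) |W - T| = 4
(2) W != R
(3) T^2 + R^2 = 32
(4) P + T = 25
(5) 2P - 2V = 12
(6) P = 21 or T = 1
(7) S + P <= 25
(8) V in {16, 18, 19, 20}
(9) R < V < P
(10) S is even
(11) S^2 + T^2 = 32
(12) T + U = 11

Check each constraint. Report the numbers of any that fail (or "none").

No — constraints 1 and 8 are not satisfied.

(1) |5 - 4| = 1, not 4  no
(2) W = 5, R = 4; distinct  yes
(3) T^2 + R^2 = 4^2 + 4^2 = 16 + 16 = 32  yes
(4) P + T = 21 + 4 = 25  yes
(5) 2P - 2V = 2(21) - 2(15) = 12  yes
(6) P = 21 = 21 (first disjunct)  yes
(7) S + P = 4 + 21 = 25; 25 ≤ 25  yes
(8) V = 15 is not in {16, 18, 19, 20}  no
(9) values 4 < 15 < 21  yes
(10) S = 4 is even  yes
(11) S^2 + T^2 = 4^2 + 4^2 = 16 + 16 = 32  yes
(12) T + U = 4 + 7 = 11  yes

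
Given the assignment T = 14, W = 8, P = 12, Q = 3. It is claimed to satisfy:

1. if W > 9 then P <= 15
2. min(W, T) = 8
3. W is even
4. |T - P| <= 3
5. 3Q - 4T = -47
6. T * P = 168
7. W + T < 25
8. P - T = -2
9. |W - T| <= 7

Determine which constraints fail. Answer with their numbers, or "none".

1. W = 8, not > 9; antecedent false, conditional vacuously true  holds
2. min(8, 14) = 8  holds
3. W = 8 is even  holds
4. |14 - 12| = 2; 2 ≤ 3  holds
5. 3Q - 4T = 3(3) - 4(14) = -47  holds
6. T * P = 14 * 12 = 168  holds
7. W + T = 8 + 14 = 22; 22 < 25  holds
8. P - T = 12 - 14 = -2  holds
9. |8 - 14| = 6; 6 ≤ 7  holds

The assignment satisfies every constraint.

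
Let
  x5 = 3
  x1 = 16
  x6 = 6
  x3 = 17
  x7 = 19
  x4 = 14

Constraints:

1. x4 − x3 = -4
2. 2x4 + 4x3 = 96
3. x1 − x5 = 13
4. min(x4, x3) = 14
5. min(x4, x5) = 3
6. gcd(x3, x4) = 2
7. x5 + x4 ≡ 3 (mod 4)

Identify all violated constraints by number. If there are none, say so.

1. x4 − x3 = 14 − 17 = -3, not -4  ✘
2. 2x4 + 4x3 = 2(14) + 4(17) = 96  ✔
3. x1 − x5 = 16 − 3 = 13  ✔
4. min(14, 17) = 14  ✔
5. min(14, 3) = 3  ✔
6. gcd(17, 14) = 1, not 2  ✘
7. x5 + x4 = 17; 17 mod 4 = 1, not 3  ✘

Constraints 1, 6, and 7 do not hold.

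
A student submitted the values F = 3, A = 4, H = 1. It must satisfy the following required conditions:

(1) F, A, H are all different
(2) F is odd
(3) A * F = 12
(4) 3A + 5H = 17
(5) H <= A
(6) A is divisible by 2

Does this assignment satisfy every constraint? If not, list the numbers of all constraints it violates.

All constraints are satisfied.

(1) values 3, 4, 1 are pairwise distinct  holds
(2) F = 3 is odd  holds
(3) A * F = 4 * 3 = 12  holds
(4) 3A + 5H = 3(4) + 5(1) = 17  holds
(5) H = 1, A = 4; 1 ≤ 4  holds
(6) 4 / 2 = 2, so 2 divides 4  holds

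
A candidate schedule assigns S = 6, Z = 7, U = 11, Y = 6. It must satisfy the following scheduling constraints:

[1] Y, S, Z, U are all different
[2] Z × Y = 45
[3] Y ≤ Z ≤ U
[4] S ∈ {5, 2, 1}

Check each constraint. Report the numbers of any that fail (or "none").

[1] Y = S = 6, not all different — does not hold.
[2] Z × Y = 7 × 6 = 42, not 45 — does not hold.
[3] values 6 ≤ 7 ≤ 11 — holds.
[4] S = 6 is not in {5, 2, 1} — does not hold.

Constraints 1, 2, and 4 do not hold.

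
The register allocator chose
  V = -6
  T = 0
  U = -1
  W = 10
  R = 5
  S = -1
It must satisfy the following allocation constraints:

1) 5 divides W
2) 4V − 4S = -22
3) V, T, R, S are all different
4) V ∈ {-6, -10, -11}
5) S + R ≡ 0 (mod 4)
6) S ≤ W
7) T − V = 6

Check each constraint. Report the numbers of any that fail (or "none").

Constraint 2 is violated.

1) 10 / 5 = 2, so 5 divides 10 — OK.
2) 4V − 4S = 4(-6) − 4(-1) = -20, not -22 — violated.
3) values -6, 0, 5, -1 are pairwise distinct — OK.
4) V = -6 is in {-6, -10, -11} — OK.
5) S + R = 4; 4 mod 4 = 0 — OK.
6) S = -1, W = 10; -1 ≤ 10 — OK.
7) T − V = 0 − (-6) = 6 — OK.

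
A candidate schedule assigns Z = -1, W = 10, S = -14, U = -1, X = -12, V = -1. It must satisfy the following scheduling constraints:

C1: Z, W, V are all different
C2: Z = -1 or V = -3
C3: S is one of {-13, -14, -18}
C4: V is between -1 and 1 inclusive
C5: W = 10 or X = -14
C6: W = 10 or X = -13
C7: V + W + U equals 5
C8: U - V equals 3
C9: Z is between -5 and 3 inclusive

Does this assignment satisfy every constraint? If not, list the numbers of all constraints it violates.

The assignment fails constraints 1, 7, 8.

C1: Z = V = -1, not all different — fails.
C2: Z = -1 = -1 (first disjunct) — holds.
C3: S = -14 is in {-13, -14, -18} — holds.
C4: V = -1 lies in [-1, 1] — holds.
C5: W = 10 = 10 (first disjunct) — holds.
C6: W = 10 = 10 (first disjunct) — holds.
C7: V + W + U = -1 + 10 + (-1) = 8, not 5 — fails.
C8: U - V = -1 - (-1) = 0, not 3 — fails.
C9: Z = -1 lies in [-5, 3] — holds.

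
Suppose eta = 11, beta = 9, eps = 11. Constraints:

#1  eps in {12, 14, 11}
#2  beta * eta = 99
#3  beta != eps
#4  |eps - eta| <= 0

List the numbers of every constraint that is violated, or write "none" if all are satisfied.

#1 eps = 11 is in {12, 14, 11} — satisfied.
#2 beta * eta = 9 * 11 = 99 — satisfied.
#3 beta = 9, eps = 11; distinct — satisfied.
#4 |11 - 11| = 0; 0 ≤ 0 — satisfied.

The assignment satisfies every constraint.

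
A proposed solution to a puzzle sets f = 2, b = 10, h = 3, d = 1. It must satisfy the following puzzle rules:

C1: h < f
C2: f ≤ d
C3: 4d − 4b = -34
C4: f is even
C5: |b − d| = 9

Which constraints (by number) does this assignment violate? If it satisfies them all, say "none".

No — constraints 1, 2, and 3 are not satisfied.

C1: h = 3, f = 2; 3 ≥ 2 (want <) — does not hold.
C2: f = 2, d = 1; 2 > 1 (want ≤) — does not hold.
C3: 4d − 4b = 4(1) − 4(10) = -36, not -34 — does not hold.
C4: f = 2 is even — holds.
C5: |10 − 1| = 9 — holds.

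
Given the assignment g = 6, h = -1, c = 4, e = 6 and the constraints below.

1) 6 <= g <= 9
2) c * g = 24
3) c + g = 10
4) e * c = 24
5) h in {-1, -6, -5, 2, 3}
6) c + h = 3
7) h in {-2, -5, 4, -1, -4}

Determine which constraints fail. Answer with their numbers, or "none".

Yes — all constraints hold.

1) g = 6 lies in [6, 9] — holds.
2) c * g = 4 * 6 = 24 — holds.
3) c + g = 4 + 6 = 10 — holds.
4) e * c = 6 * 4 = 24 — holds.
5) h = -1 is in {-1, -6, -5, 2, 3} — holds.
6) c + h = 4 + (-1) = 3 — holds.
7) h = -1 is in {-2, -5, 4, -1, -4} — holds.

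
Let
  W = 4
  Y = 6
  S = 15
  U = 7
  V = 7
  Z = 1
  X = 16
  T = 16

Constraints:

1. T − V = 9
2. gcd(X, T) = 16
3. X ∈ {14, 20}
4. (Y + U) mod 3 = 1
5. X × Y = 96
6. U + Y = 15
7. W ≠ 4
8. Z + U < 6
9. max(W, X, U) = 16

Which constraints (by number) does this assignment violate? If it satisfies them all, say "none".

Constraints 3, 6, 7, and 8 are violated.

1. T − V = 16 − 7 = 9 — holds.
2. gcd(16, 16) = 16 — holds.
3. X = 16 is not in {14, 20} — fails.
4. Y + U = 13; 13 mod 3 = 1 — holds.
5. X × Y = 16 × 6 = 96 — holds.
6. U + Y = 7 + 6 = 13, not 15 — fails.
7. W = 4, but 4 is required to differ — fails.
8. Z + U = 1 + 7 = 8; 8 ≥ 6, bound 6 not met — fails.
9. max(4, 16, 7) = 16 — holds.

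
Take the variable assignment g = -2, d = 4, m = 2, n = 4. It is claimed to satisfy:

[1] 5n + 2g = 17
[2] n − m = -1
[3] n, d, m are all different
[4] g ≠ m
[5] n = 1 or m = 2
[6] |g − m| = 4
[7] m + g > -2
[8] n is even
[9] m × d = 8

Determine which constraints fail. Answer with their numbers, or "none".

[1] 5n + 2g = 5(4) + 2(-2) = 16, not 17 — violated.
[2] n − m = 4 − 2 = 2, not -1 — violated.
[3] n = d = 4, not all different — violated.
[4] g = -2, m = 2; distinct — satisfied.
[5] n = 4 ≠ 1, but m = 2 = 2 (second disjunct) — satisfied.
[6] |-2 − 2| = 4 — satisfied.
[7] m + g = 2 + (-2) = 0; 0 > -2 — satisfied.
[8] n = 4 is even — satisfied.
[9] m × d = 2 × 4 = 8 — satisfied.

Constraints 1, 2, and 3 are violated.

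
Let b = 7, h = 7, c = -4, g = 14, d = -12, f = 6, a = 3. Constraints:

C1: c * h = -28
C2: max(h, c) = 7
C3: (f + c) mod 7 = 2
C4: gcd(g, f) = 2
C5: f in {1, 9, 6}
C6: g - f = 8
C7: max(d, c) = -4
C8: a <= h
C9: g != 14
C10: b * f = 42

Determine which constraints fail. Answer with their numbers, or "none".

C1: c * h = -4 * 7 = -28  holds
C2: max(7, -4) = 7  holds
C3: f + c = 2; 2 mod 7 = 2  holds
C4: gcd(14, 6) = 2  holds
C5: f = 6 is in {1, 9, 6}  holds
C6: g - f = 14 - 6 = 8  holds
C7: max(-12, -4) = -4  holds
C8: a = 3, h = 7; 3 ≤ 7  holds
C9: g = 14, but 14 is required to differ  fails
C10: b * f = 7 * 6 = 42  holds

Constraint 9 is violated.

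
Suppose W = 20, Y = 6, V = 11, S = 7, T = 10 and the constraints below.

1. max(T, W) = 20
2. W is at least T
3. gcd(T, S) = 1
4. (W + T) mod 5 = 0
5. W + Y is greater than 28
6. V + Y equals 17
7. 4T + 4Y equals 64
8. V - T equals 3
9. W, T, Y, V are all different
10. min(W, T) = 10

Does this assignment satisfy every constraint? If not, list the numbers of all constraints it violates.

1. max(10, 20) = 20  true
2. W = 20, T = 10; 20 ≥ 10  true
3. gcd(10, 7) = 1  true
4. W + T = 30; 30 mod 5 = 0  true
5. W + Y = 20 + 6 = 26; 26 ≤ 28, bound 28 not met  false
6. V + Y = 11 + 6 = 17  true
7. 4T + 4Y = 4(10) + 4(6) = 64  true
8. V - T = 11 - 10 = 1, not 3  false
9. values 20, 10, 6, 11 are pairwise distinct  true
10. min(20, 10) = 10  true

Violated: 5, 8.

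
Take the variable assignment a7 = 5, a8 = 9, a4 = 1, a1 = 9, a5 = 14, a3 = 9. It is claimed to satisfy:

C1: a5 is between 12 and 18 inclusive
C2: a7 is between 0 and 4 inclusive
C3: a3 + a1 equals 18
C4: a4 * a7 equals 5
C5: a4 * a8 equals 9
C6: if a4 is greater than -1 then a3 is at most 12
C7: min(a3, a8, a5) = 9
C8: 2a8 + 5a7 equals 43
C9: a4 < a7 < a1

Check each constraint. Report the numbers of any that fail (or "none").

No — constraint 2 is not satisfied.

C1: a5 = 14 lies in [12, 18]  ✔
C2: a7 = 5 is outside [0, 4]  ✘
C3: a3 + a1 = 9 + 9 = 18  ✔
C4: a4 * a7 = 1 * 5 = 5  ✔
C5: a4 * a8 = 1 * 9 = 9  ✔
C6: a4 = 1 > -1, so we need a3 ≤ 12; a3 = 9 ≤ 12  ✔
C7: min(9, 9, 14) = 9  ✔
C8: 2a8 + 5a7 = 2(9) + 5(5) = 43  ✔
C9: values 1 < 5 < 9  ✔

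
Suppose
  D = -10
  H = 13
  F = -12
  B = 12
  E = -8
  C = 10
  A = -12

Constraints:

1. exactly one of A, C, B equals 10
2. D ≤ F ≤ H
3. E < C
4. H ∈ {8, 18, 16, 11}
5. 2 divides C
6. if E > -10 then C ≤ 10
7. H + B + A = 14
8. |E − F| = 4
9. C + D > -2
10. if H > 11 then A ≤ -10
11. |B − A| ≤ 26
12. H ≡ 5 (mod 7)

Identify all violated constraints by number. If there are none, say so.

1. A=-12, C=10, B=12; 1 of them equals 10 — satisfied.
2. values -10, -12, 13; D = -10 is not ≤ F = -12 — violated.
3. E = -8, C = 10; -8 < 10 — satisfied.
4. H = 13 is not in {8, 18, 16, 11} — violated.
5. 10 / 2 = 5, so 2 divides 10 — satisfied.
6. E = -8 > -10, so we need C ≤ 10; C = 10 ≤ 10 — satisfied.
7. H + B + A = 13 + 12 + (-12) = 13, not 14 — violated.
8. |-8 − (-12)| = 4 — satisfied.
9. C + D = 10 + (-10) = 0; 0 > -2 — satisfied.
10. H = 13 > 11, so we need A ≤ -10; A = -12 ≤ -10 — satisfied.
11. |12 − (-12)| = 24; 24 ≤ 26 — satisfied.
12. 13 mod 7 = 6, not 5 — violated.

Constraints 2, 4, 7, and 12 are violated.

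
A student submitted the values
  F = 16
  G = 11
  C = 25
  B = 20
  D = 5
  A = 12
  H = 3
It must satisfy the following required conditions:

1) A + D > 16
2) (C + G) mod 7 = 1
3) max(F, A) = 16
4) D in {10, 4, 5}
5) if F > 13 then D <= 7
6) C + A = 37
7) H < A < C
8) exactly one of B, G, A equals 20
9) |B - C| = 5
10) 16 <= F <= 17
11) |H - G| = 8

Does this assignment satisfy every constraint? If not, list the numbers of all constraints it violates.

No violations.

1) A + D = 12 + 5 = 17; 17 > 16 — holds.
2) C + G = 36; 36 mod 7 = 1 — holds.
3) max(16, 12) = 16 — holds.
4) D = 5 is in {10, 4, 5} — holds.
5) F = 16 > 13, so we need D ≤ 7; D = 5 ≤ 7 — holds.
6) C + A = 25 + 12 = 37 — holds.
7) values 3 < 12 < 25 — holds.
8) B=20, G=11, A=12; 1 of them equals 20 — holds.
9) |20 - 25| = 5 — holds.
10) F = 16 lies in [16, 17] — holds.
11) |3 - 11| = 8 — holds.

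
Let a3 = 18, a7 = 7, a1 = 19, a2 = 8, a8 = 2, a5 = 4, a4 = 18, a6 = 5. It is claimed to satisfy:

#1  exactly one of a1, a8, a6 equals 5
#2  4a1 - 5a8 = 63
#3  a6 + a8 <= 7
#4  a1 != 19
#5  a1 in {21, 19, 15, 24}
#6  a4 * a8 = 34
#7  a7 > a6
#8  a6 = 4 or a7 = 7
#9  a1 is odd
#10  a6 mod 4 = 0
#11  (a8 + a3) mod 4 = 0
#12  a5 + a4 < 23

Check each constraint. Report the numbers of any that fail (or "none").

Constraints 2, 4, 6, 10 do not hold.

#1 a1=19, a8=2, a6=5; 1 of them equals 5 — satisfied.
#2 4a1 - 5a8 = 4(19) - 5(2) = 66, not 63 — violated.
#3 a6 + a8 = 5 + 2 = 7; 7 ≤ 7 — satisfied.
#4 a1 = 19, but 19 is required to differ — violated.
#5 a1 = 19 is in {21, 19, 15, 24} — satisfied.
#6 a4 * a8 = 18 * 2 = 36, not 34 — violated.
#7 a7 = 7, a6 = 5; 7 > 5 — satisfied.
#8 a6 = 5 ≠ 4, but a7 = 7 = 7 (second disjunct) — satisfied.
#9 a1 = 19 is odd — satisfied.
#10 5 mod 4 = 1, not 0 — violated.
#11 a8 + a3 = 20; 20 mod 4 = 0 — satisfied.
#12 a5 + a4 = 4 + 18 = 22; 22 < 23 — satisfied.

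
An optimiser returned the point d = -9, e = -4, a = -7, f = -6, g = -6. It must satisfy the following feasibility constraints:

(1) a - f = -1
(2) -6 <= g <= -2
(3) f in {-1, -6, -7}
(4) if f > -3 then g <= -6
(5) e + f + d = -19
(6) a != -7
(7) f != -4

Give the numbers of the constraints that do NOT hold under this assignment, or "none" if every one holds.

No — constraint 6 is not satisfied.

(1) a - f = -7 - (-6) = -1 — OK.
(2) g = -6 lies in [-6, -2] — OK.
(3) f = -6 is in {-1, -6, -7} — OK.
(4) f = -6, not > -3; antecedent false, conditional vacuously true — OK.
(5) e + f + d = -4 + (-6) + (-9) = -19 — OK.
(6) a = -7, but -7 is required to differ — violated.
(7) f = -6, and -6 ≠ -4 — OK.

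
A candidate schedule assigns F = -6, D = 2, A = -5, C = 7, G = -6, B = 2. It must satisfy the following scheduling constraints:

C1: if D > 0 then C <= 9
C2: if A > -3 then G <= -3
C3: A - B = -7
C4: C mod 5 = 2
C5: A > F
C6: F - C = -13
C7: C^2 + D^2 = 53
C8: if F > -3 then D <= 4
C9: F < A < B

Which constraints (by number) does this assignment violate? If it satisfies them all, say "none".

No violations.

C1: D = 2 > 0, so we need C ≤ 9; C = 7 ≤ 9 — holds.
C2: A = -5, not > -3; antecedent false, conditional vacuously true — holds.
C3: A - B = -5 - 2 = -7 — holds.
C4: 7 mod 5 = 2 — holds.
C5: A = -5, F = -6; -5 > -6 — holds.
C6: F - C = -6 - 7 = -13 — holds.
C7: C^2 + D^2 = 7^2 + 2^2 = 49 + 4 = 53 — holds.
C8: F = -6, not > -3; antecedent false, conditional vacuously true — holds.
C9: values -6 < -5 < 2 — holds.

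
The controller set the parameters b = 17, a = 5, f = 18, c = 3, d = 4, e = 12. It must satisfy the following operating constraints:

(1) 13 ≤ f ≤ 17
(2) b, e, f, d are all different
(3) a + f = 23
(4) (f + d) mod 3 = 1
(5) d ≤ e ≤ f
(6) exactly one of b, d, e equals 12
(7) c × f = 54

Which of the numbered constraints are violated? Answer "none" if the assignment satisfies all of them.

The assignment fails constraint 1.

(1) f = 18 is outside [13, 17]  false
(2) values 17, 12, 18, 4 are pairwise distinct  true
(3) a + f = 5 + 18 = 23  true
(4) f + d = 22; 22 mod 3 = 1  true
(5) values 4 ≤ 12 ≤ 18  true
(6) b=17, d=4, e=12; 1 of them equals 12  true
(7) c × f = 3 × 18 = 54  true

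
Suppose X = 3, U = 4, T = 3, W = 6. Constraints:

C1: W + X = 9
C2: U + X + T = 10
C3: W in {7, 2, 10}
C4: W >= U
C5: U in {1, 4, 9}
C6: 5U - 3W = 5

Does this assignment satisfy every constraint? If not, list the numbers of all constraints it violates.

C1: W + X = 6 + 3 = 9  yes
C2: U + X + T = 4 + 3 + 3 = 10  yes
C3: W = 6 is not in {7, 2, 10}  no
C4: W = 6, U = 4; 6 ≥ 4  yes
C5: U = 4 is in {1, 4, 9}  yes
C6: 5U - 3W = 5(4) - 3(6) = 2, not 5  no

Violated: 3 and 6.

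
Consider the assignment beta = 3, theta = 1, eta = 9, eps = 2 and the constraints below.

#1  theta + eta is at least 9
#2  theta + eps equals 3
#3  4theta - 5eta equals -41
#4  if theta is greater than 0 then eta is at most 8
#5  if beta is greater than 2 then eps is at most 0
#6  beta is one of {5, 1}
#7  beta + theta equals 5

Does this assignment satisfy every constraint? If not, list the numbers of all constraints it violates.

#1 theta + eta = 1 + 9 = 10; 10 ≥ 9  OK
#2 theta + eps = 1 + 2 = 3  OK
#3 4theta - 5eta = 4(1) - 5(9) = -41  OK
#4 theta = 1 > 0, so we need eta ≤ 8; but eta = 9 > 8  FAIL
#5 beta = 3 > 2, so we need eps ≤ 0; but eps = 2 > 0  FAIL
#6 beta = 3 is not in {5, 1}  FAIL
#7 beta + theta = 3 + 1 = 4, not 5  FAIL

Violated: 4, 5, 6, and 7.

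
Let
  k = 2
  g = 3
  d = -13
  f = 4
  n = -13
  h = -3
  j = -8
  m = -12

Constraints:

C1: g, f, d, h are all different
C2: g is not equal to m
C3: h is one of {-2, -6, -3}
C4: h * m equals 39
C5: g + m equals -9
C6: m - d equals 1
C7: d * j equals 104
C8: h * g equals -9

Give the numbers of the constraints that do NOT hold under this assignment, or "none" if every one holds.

The assignment fails constraint 4.

C1: values 3, 4, -13, -3 are pairwise distinct  true
C2: g = 3, m = -12; distinct  true
C3: h = -3 is in {-2, -6, -3}  true
C4: h * m = -3 * (-12) = 36, not 39  false
C5: g + m = 3 + (-12) = -9  true
C6: m - d = -12 - (-13) = 1  true
C7: d * j = -13 * (-8) = 104  true
C8: h * g = -3 * 3 = -9  true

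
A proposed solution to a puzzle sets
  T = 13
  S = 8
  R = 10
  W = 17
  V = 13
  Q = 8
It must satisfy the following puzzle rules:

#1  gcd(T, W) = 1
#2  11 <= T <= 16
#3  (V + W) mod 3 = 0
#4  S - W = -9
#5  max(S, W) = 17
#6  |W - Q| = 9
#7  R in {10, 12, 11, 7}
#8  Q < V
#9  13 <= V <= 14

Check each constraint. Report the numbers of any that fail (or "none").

The assignment satisfies every constraint.

#1 gcd(13, 17) = 1 — satisfied.
#2 T = 13 lies in [11, 16] — satisfied.
#3 V + W = 30; 30 mod 3 = 0 — satisfied.
#4 S - W = 8 - 17 = -9 — satisfied.
#5 max(8, 17) = 17 — satisfied.
#6 |17 - 8| = 9 — satisfied.
#7 R = 10 is in {10, 12, 11, 7} — satisfied.
#8 Q = 8, V = 13; 8 < 13 — satisfied.
#9 V = 13 lies in [13, 14] — satisfied.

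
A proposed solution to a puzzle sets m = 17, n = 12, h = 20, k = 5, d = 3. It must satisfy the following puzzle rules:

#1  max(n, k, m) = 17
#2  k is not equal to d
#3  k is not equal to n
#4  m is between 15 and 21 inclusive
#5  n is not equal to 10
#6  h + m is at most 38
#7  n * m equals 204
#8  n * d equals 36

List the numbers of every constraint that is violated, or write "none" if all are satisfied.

#1 max(12, 5, 17) = 17  OK
#2 k = 5, d = 3; distinct  OK
#3 k = 5, n = 12; distinct  OK
#4 m = 17 lies in [15, 21]  OK
#5 n = 12, and 12 ≠ 10  OK
#6 h + m = 20 + 17 = 37; 37 ≤ 38  OK
#7 n * m = 12 * 17 = 204  OK
#8 n * d = 12 * 3 = 36  OK

None — every constraint holds.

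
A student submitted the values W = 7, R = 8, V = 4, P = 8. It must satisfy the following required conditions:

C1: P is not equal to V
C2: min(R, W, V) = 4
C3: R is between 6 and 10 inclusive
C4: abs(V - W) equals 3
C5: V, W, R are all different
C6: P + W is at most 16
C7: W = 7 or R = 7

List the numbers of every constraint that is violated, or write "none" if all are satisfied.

All constraints are satisfied.

C1: P = 8, V = 4; distinct  OK
C2: min(8, 7, 4) = 4  OK
C3: R = 8 lies in [6, 10]  OK
C4: abs(4 - 7) = 3  OK
C5: values 4, 7, 8 are pairwise distinct  OK
C6: P + W = 8 + 7 = 15; 15 ≤ 16  OK
C7: W = 7 = 7 (first disjunct)  OK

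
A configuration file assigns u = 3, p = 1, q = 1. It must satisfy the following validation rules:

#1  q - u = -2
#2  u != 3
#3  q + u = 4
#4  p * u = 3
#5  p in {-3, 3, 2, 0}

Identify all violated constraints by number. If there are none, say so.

#1 q - u = 1 - 3 = -2  ✔
#2 u = 3, but 3 is required to differ  ✘
#3 q + u = 1 + 3 = 4  ✔
#4 p * u = 1 * 3 = 3  ✔
#5 p = 1 is not in {-3, 3, 2, 0}  ✘

Constraints 2 and 5 are violated.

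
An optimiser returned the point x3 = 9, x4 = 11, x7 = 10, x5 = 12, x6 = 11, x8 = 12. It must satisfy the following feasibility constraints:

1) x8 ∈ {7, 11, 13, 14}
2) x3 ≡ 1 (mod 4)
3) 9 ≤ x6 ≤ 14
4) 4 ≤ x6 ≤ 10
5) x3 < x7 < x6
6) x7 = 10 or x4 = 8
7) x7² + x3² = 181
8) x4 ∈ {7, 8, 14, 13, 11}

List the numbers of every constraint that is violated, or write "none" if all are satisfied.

1) x8 = 12 is not in {7, 11, 13, 14} — does not hold.
2) 9 mod 4 = 1 — holds.
3) x6 = 11 lies in [9, 14] — holds.
4) x6 = 11 is outside [4, 10] — does not hold.
5) values 9 < 10 < 11 — holds.
6) x7 = 10 = 10 (first disjunct) — holds.
7) x7² + x3² = 10² + 9² = 100 + 81 = 181 — holds.
8) x4 = 11 is in {7, 8, 14, 13, 11} — holds.

Constraints 1, 4 do not hold.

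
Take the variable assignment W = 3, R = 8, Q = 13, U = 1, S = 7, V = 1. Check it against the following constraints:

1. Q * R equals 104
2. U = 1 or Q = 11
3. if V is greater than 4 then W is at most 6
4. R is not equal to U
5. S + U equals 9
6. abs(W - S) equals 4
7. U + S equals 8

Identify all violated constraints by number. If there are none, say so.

No — constraint 5 is not satisfied.

1. Q * R = 13 * 8 = 104 — OK.
2. U = 1 = 1 (first disjunct) — OK.
3. V = 1, not > 4; antecedent false, conditional vacuously true — OK.
4. R = 8, U = 1; distinct — OK.
5. S + U = 7 + 1 = 8, not 9 — violated.
6. abs(3 - 7) = 4 — OK.
7. U + S = 1 + 7 = 8 — OK.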